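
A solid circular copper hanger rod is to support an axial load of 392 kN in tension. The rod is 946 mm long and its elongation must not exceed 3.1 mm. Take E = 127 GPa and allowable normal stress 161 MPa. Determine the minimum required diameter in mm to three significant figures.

Required area A ≥ P/σ_allow = 392000/161 = 2435 mm².
For a solid circular section, d ≥ √(4A/π) = 55.68 mm.
Elongation limit: A ≥ PL/(Eδ_allow) = 392000·946/(127000·3.1) = 941.9 mm² ⇒ d ≥ 34.63 mm.
The stress limit governs.

55.7 mm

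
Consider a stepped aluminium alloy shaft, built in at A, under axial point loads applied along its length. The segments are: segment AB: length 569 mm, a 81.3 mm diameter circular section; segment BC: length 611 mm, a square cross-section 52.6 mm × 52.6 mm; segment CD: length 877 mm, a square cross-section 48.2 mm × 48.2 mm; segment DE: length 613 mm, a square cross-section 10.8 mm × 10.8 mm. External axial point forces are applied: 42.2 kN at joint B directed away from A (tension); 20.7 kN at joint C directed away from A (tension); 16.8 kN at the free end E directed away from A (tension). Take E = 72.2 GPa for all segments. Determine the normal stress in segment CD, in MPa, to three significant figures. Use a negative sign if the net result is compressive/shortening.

7.23 MPa

Internal axial forces (sectioning from the free end, tension +): N_DE = 16.8 kN, N_CD = 16.8 kN, N_BC = 37.5 kN, N_AB = 79.7 kN.
A_CD = 2323 mm².
σ_CD = N_CD/A_CD = 16800/2323 = 7.231 MPa.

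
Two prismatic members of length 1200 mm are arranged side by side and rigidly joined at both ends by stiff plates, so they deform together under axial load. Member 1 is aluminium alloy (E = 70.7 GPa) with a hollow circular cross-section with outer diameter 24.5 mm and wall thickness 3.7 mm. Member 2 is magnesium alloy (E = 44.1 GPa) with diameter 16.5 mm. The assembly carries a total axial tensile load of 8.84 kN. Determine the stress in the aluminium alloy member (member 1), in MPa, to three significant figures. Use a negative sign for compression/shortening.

23.6 MPa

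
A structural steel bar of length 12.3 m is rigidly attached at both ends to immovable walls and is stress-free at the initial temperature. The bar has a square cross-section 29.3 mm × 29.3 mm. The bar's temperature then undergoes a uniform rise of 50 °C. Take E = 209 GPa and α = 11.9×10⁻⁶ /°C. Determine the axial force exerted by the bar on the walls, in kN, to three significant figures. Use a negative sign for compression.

-107 kN

Free thermal expansion αLΔT = 11.9e-6 · 12300 · 50 = 7.318 mm.
The walls impose strain ε = −(7.318)/12300 = -5.9500e-04; σ = Eε = 209000 · -5.9500e-04 = -124.4 MPa.
Wall reaction R = σ·A = -124.4·858.5 = -106800 N = -106.8 kN.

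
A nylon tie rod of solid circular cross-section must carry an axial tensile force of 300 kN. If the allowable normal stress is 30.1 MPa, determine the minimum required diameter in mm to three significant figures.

Required area A ≥ P/σ_allow = 300000/30.1 = 9967 mm².
For a solid circular section, d ≥ √(4A/π) = 112.7 mm.

113 mm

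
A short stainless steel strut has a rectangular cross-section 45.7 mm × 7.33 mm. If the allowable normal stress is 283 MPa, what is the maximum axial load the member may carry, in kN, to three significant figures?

94.8 kN

A = 335 mm².
P_max = σ_allow · A = 283 · 335 = 94800 N = 94.8 kN.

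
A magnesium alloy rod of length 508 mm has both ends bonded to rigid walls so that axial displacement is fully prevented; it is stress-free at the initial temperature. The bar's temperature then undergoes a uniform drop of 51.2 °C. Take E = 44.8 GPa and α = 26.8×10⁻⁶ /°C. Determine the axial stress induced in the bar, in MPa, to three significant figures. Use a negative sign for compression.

Free thermal expansion αLΔT = 26.8e-6 · 508 · -51.2 = -0.6971 mm.
The walls impose strain ε = −(-0.6971)/508 = 1.3722e-03; σ = Eε = 44800 · 1.3722e-03 = 61.47 MPa.

61.5 MPa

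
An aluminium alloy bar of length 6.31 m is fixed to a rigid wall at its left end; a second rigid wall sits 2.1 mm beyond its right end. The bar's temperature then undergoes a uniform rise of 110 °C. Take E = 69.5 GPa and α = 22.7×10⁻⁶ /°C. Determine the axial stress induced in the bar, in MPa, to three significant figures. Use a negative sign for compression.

Free thermal expansion αLΔT = 22.7e-6 · 6310 · 110 = 15.76 mm.
The walls engage after the gap closes; constrained expansion = 15.76 − 2.1 = 13.66 mm.
The walls impose strain ε = −(13.66)/6310 = -2.1642e-03; σ = Eε = 69500 · -2.1642e-03 = -150.4 MPa.

-150 MPa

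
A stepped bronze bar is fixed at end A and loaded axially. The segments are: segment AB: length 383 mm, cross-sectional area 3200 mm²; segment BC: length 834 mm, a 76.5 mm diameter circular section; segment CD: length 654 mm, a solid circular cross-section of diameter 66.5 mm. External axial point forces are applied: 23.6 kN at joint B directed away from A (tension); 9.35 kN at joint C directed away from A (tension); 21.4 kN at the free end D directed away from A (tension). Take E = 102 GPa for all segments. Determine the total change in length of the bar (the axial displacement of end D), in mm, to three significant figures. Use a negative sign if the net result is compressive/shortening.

0.158 mm

Internal axial forces (sectioning from the free end, tension +): N_CD = 21.4 kN, N_BC = 30.75 kN, N_AB = 54.35 kN.
A_BC = 4596 mm².
A_CD = 3473 mm².
δ_AB = 54350·383/(3200·102000) = 0.06377 mm
δ_BC = 30750·834/(4596·102000) = 0.0547 mm
δ_CD = 21400·654/(3473·102000) = 0.03951 mm
δ = Σδ_i = 0.158 mm.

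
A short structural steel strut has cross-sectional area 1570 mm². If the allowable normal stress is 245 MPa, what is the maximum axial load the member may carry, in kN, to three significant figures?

385 kN

P_max = σ_allow · A = 245 · 1570 = 384600 N = 384.6 kN.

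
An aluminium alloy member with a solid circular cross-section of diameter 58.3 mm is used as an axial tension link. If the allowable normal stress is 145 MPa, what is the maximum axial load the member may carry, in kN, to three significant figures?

387 kN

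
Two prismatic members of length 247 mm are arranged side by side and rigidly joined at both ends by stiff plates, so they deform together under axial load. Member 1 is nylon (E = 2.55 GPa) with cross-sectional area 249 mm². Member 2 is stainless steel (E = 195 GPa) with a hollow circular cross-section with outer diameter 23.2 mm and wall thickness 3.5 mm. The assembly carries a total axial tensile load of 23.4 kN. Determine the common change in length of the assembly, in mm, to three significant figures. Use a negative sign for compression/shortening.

A_2 = 216.6 mm².
Equal strain + equilibrium ⇒ each member carries load in proportion to AE: A₁E₁ = 635000 N, A₂E₂ = 42240000 N, ΣAE = 42870000 N.
δ = PL/ΣAE = 23400·247/42870000 = 0.1348 mm.

0.135 mm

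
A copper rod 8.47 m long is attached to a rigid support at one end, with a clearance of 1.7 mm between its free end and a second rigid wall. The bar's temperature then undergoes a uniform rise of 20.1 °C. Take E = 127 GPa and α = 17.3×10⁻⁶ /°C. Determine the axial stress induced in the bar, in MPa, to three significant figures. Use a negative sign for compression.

Free thermal expansion αLΔT = 17.3e-6 · 8470 · 20.1 = 2.945 mm.
The walls engage after the gap closes; constrained expansion = 2.945 − 1.7 = 1.245 mm.
The walls impose strain ε = −(1.245)/8470 = -1.4702e-04; σ = Eε = 127000 · -1.4702e-04 = -18.67 MPa.

-18.7 MPa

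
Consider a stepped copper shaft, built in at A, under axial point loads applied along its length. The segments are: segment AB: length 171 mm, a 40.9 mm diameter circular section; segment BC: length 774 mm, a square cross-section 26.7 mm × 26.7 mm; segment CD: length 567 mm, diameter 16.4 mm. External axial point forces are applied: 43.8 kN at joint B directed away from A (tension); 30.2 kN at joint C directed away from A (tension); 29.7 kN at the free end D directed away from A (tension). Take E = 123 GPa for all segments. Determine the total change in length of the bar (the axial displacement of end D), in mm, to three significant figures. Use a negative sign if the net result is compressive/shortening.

Internal axial forces (sectioning from the free end, tension +): N_CD = 29.7 kN, N_BC = 59.9 kN, N_AB = 103.7 kN.
A_AB = 1314 mm².
A_BC = 712.9 mm².
A_CD = 211.2 mm².
δ_AB = 103700·171/(1314·123000) = 0.1097 mm
δ_BC = 59900·774/(712.9·123000) = 0.5287 mm
δ_CD = 29700·567/(211.2·123000) = 0.6481 mm
δ = Σδ_i = 1.287 mm.

1.29 mm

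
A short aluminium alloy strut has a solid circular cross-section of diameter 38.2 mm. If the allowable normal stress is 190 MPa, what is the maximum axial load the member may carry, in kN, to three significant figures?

218 kN

A = 1146 mm².
P_max = σ_allow · A = 190 · 1146 = 217800 N = 217.8 kN.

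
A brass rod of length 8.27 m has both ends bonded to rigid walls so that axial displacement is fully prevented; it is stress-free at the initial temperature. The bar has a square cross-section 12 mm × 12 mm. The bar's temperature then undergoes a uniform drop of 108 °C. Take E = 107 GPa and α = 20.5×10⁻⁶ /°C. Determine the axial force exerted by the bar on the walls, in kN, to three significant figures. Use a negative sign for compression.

34.1 kN

Free thermal expansion αLΔT = 20.5e-6 · 8270 · -108 = -18.31 mm.
The walls impose strain ε = −(-18.31)/8270 = 2.2140e-03; σ = Eε = 107000 · 2.2140e-03 = 236.9 MPa.
Wall reaction R = σ·A = 236.9·144 = 34110 N = 34.11 kN.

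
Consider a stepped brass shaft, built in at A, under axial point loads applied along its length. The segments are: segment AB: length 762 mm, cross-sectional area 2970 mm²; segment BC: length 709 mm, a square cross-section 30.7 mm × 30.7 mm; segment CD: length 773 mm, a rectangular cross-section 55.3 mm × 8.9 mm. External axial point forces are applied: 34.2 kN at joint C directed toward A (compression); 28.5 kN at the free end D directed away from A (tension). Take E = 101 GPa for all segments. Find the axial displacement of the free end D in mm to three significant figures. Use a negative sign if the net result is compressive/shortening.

0.386 mm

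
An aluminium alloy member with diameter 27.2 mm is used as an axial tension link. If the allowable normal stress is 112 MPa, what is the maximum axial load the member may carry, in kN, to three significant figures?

65.1 kN

A = 581.1 mm².
P_max = σ_allow · A = 112 · 581.1 = 65080 N = 65.08 kN.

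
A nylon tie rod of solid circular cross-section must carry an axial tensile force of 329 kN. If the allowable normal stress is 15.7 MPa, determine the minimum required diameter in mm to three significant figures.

Required area A ≥ P/σ_allow = 329000/15.7 = 20960 mm².
For a solid circular section, d ≥ √(4A/π) = 163.3 mm.

163 mm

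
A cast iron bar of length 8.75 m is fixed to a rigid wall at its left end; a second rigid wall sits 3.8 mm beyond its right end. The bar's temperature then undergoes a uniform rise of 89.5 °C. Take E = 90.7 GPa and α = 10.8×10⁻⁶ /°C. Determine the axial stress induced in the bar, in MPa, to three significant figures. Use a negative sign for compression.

Free thermal expansion αLΔT = 10.8e-6 · 8750 · 89.5 = 8.458 mm.
The walls engage after the gap closes; constrained expansion = 8.458 − 3.8 = 4.658 mm.
The walls impose strain ε = −(4.658)/8750 = -5.3231e-04; σ = Eε = 90700 · -5.3231e-04 = -48.28 MPa.

-48.3 MPa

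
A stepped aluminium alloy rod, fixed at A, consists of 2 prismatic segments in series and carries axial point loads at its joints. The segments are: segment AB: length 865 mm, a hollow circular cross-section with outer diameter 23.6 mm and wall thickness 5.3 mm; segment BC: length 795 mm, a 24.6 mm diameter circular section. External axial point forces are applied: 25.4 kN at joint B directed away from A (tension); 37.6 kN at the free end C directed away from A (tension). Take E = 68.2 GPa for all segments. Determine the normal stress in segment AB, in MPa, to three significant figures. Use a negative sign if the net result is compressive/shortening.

207 MPa

Internal axial forces (sectioning from the free end, tension +): N_BC = 37.6 kN, N_AB = 63 kN.
A_AB = 304.7 mm².
σ_AB = N_AB/A_AB = 63000/304.7 = 206.8 MPa.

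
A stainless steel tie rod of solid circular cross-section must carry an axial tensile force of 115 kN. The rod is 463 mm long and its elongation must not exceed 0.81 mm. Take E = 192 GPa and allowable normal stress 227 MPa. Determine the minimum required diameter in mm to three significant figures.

25.4 mm

Required area A ≥ P/σ_allow = 115000/227 = 506.6 mm².
For a solid circular section, d ≥ √(4A/π) = 25.4 mm.
Elongation limit: A ≥ PL/(Eδ_allow) = 115000·463/(192000·0.81) = 342.4 mm² ⇒ d ≥ 20.88 mm.
The stress limit governs.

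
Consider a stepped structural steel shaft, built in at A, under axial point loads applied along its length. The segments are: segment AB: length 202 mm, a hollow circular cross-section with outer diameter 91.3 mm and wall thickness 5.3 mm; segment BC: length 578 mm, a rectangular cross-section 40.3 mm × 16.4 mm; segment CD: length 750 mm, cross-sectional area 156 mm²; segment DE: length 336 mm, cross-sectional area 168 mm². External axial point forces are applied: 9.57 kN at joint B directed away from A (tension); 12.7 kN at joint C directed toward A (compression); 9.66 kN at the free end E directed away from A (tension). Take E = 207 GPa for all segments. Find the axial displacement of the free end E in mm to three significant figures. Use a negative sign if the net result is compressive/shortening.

0.309 mm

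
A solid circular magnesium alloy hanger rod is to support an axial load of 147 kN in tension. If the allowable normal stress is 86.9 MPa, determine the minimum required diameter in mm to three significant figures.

Required area A ≥ P/σ_allow = 147000/86.9 = 1692 mm².
For a solid circular section, d ≥ √(4A/π) = 46.41 mm.

46.4 mm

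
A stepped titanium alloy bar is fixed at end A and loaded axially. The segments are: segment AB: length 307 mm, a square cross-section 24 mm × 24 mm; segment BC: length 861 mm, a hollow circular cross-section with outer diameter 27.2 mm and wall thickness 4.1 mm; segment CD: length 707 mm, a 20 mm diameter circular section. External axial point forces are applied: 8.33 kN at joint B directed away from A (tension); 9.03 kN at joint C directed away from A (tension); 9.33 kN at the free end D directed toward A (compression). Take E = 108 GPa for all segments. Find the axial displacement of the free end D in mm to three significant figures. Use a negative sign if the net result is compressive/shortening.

Internal axial forces (sectioning from the free end, tension +): N_CD = -9.33 kN, N_BC = -0.3 kN, N_AB = 8.03 kN.
A_AB = 576 mm².
A_BC = 297.5 mm².
A_CD = 314.2 mm².
δ_AB = 8030·307/(576·108000) = 0.03963 mm
δ_BC = -300·861/(297.5·108000) = -0.008038 mm
δ_CD = -9330·707/(314.2·108000) = -0.1944 mm
δ = Σδ_i = -0.1628 mm.

-0.163 mm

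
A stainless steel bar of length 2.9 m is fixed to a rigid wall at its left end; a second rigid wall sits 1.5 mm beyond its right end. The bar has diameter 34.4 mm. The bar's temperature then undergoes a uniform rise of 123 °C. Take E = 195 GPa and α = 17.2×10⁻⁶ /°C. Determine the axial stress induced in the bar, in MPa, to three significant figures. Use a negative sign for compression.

-312 MPa

Free thermal expansion αLΔT = 17.2e-6 · 2900 · 123 = 6.135 mm.
The walls engage after the gap closes; constrained expansion = 6.135 − 1.5 = 4.635 mm.
The walls impose strain ε = −(4.635)/2900 = -1.5984e-03; σ = Eε = 195000 · -1.5984e-03 = -311.7 MPa.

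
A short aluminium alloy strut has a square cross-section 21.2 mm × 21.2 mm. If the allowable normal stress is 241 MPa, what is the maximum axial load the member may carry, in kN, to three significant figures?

108 kN

A = 449.4 mm².
P_max = σ_allow · A = 241 · 449.4 = 108300 N = 108.3 kN.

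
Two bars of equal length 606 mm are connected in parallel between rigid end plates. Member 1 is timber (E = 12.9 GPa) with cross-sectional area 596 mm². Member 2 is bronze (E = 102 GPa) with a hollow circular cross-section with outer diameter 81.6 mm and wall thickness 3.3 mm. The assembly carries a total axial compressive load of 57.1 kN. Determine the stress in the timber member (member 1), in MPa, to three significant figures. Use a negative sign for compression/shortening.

-8.14 MPa

A_2 = 811.8 mm².
Equal strain + equilibrium ⇒ each member carries load in proportion to AE: A₁E₁ = 7688000 N, A₂E₂ = 82800000 N, ΣAE = 90490000 N.
σ₁ = P·E₁/ΣAE = -57100·12900/90490000 = -8.14 MPa.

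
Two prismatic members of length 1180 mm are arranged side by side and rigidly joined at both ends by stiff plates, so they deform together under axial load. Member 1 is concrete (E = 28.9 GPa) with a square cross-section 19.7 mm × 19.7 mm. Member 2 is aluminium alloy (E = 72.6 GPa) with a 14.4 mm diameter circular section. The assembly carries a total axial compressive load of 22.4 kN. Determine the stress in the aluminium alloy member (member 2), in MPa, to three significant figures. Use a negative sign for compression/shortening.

-70.6 MPa

A_1 = 388.1 mm².
A_2 = 162.9 mm².
Equal strain + equilibrium ⇒ each member carries load in proportion to AE: A₁E₁ = 11220000 N, A₂E₂ = 11820000 N, ΣAE = 23040000 N.
σ₂ = P·E₂/ΣAE = -22400·72600/23040000 = -70.59 MPa.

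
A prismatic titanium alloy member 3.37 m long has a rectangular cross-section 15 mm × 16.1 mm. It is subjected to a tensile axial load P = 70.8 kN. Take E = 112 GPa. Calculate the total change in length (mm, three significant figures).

A = 241.5 mm².
δ_mech = NL/(AE) = 70800·3370/(241.5·112000) = 8.821 mm.

8.82 mm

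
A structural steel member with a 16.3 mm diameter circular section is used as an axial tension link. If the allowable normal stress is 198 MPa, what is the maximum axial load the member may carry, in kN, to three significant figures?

41.3 kN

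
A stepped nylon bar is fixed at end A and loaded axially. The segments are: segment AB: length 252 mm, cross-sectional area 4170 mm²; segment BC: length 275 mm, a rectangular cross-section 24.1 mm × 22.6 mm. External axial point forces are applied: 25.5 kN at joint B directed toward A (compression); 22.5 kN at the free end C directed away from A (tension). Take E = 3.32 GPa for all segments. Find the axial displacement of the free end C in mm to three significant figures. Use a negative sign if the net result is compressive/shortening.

Internal axial forces (sectioning from the free end, tension +): N_BC = 22.5 kN, N_AB = -3 kN.
A_BC = 544.7 mm².
δ_AB = -3000·252/(4170·3320) = -0.05461 mm
δ_BC = 22500·275/(544.7·3320) = 3.422 mm
δ = Σδ_i = 3.367 mm.

3.37 mm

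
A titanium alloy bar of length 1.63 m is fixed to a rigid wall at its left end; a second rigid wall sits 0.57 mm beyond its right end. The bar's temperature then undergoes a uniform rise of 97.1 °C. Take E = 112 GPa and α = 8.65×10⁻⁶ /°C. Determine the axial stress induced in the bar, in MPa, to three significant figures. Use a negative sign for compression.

-54.9 MPa

Free thermal expansion αLΔT = 8.65e-6 · 1630 · 97.1 = 1.369 mm.
The walls engage after the gap closes; constrained expansion = 1.369 − 0.57 = 0.7991 mm.
The walls impose strain ε = −(0.7991)/1630 = -4.9022e-04; σ = Eε = 112000 · -4.9022e-04 = -54.9 MPa.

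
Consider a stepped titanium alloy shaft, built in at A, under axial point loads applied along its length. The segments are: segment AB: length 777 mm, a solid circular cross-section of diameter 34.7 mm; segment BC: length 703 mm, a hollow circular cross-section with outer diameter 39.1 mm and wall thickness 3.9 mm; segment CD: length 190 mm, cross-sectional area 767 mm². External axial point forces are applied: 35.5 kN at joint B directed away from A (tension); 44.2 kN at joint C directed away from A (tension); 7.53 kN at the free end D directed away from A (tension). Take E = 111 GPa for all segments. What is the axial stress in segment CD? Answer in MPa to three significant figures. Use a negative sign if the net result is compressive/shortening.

Internal axial forces (sectioning from the free end, tension +): N_CD = 7.53 kN, N_BC = 51.73 kN, N_AB = 87.23 kN.
σ_CD = N_CD/A_CD = 7530/767 = 9.817 MPa.

9.82 MPa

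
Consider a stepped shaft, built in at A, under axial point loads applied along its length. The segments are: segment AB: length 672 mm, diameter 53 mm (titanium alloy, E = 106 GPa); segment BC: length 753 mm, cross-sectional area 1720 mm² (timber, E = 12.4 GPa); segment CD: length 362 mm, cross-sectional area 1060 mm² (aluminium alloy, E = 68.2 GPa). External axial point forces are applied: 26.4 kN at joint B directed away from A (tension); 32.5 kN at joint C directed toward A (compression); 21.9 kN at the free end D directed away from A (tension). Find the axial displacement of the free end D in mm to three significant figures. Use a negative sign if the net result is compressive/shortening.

-0.219 mm

Internal axial forces (sectioning from the free end, tension +): N_CD = 21.9 kN, N_BC = -10.6 kN, N_AB = 15.8 kN.
A_AB = 2206 mm².
δ_AB = 15800·672/(2206·106000) = 0.0454 mm
δ_BC = -10600·753/(1720·12400) = -0.3742 mm
δ_CD = 21900·362/(1060·68200) = 0.1097 mm
δ = Σδ_i = -0.2192 mm.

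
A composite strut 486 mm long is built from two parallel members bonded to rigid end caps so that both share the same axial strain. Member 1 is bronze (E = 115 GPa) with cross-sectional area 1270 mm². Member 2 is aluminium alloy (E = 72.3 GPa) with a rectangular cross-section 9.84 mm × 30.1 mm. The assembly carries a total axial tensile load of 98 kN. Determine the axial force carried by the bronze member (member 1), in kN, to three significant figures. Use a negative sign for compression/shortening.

A_2 = 296.2 mm².
Equal strain + equilibrium ⇒ each member carries load in proportion to AE: A₁E₁ = 146000000 N, A₂E₂ = 21410000 N, ΣAE = 167500000 N.
F₁ = P·A₁E₁/ΣAE = 98000·146000000/167500000 = 85470 N.

85.5 kN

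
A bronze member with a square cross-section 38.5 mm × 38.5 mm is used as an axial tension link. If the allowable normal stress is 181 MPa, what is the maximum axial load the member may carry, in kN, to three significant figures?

268 kN

A = 1482 mm².
P_max = σ_allow · A = 181 · 1482 = 268300 N = 268.3 kN.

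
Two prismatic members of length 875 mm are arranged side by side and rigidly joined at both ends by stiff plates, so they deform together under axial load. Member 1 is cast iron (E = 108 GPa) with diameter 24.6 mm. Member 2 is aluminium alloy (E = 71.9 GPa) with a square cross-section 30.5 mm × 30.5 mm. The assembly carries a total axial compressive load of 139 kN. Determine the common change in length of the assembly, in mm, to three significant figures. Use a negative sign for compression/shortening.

A_1 = 475.3 mm².
A_2 = 930.2 mm².
Equal strain + equilibrium ⇒ each member carries load in proportion to AE: A₁E₁ = 51330000 N, A₂E₂ = 66880000 N, ΣAE = 118200000 N.
δ = PL/ΣAE = -139000·875/118200000 = -1.029 mm.

-1.03 mm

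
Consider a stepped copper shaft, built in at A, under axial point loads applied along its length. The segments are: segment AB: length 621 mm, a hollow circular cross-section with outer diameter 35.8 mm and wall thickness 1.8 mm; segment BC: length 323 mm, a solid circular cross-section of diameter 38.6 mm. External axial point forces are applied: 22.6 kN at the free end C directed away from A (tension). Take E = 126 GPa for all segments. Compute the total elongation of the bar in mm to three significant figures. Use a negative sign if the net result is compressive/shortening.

0.629 mm

Internal axial forces (sectioning from the free end, tension +): N_BC = 22.6 kN, N_AB = 22.6 kN.
A_AB = 192.3 mm².
A_BC = 1170 mm².
δ_AB = 22600·621/(192.3·126000) = 0.5793 mm
δ_BC = 22600·323/(1170·126000) = 0.04951 mm
δ = Σδ_i = 0.6288 mm.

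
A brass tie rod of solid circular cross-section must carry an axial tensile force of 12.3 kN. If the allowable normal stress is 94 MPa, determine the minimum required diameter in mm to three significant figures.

Required area A ≥ P/σ_allow = 12300/94 = 130.9 mm².
For a solid circular section, d ≥ √(4A/π) = 12.91 mm.

12.9 mm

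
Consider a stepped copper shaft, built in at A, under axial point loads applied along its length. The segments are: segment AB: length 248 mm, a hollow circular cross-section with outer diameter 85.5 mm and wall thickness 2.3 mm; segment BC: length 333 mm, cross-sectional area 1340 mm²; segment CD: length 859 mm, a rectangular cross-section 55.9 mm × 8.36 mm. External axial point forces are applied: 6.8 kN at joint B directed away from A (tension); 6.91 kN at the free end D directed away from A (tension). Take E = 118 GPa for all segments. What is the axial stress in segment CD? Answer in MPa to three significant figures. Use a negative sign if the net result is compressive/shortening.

14.8 MPa

Internal axial forces (sectioning from the free end, tension +): N_CD = 6.91 kN, N_BC = 6.91 kN, N_AB = 13.71 kN.
A_CD = 467.3 mm².
σ_CD = N_CD/A_CD = 6910/467.3 = 14.79 MPa.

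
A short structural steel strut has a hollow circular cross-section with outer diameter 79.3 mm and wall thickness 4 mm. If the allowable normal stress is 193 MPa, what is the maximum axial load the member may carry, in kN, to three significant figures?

A = 946.2 mm².
P_max = σ_allow · A = 193 · 946.2 = 182600 N = 182.6 kN.

183 kN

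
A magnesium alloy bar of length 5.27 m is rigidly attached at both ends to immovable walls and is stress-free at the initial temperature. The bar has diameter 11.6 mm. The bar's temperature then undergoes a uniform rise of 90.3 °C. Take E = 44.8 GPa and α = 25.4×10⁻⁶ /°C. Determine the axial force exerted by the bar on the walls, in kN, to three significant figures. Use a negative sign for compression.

-10.9 kN

Free thermal expansion αLΔT = 25.4e-6 · 5270 · 90.3 = 12.09 mm.
The walls impose strain ε = −(12.09)/5270 = -2.2936e-03; σ = Eε = 44800 · -2.2936e-03 = -102.8 MPa.
Wall reaction R = σ·A = -102.8·105.7 = -10860 N = -10.86 kN.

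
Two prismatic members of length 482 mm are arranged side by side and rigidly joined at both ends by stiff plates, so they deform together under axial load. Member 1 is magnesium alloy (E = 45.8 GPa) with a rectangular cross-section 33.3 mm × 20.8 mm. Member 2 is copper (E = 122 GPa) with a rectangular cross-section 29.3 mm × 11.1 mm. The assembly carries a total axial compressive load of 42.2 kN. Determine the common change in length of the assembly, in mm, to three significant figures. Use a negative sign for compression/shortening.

-0.285 mm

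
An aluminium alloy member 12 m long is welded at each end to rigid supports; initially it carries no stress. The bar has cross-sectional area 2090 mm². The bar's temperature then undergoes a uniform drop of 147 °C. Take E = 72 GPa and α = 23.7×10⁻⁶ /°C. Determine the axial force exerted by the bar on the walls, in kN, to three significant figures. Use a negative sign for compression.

Free thermal expansion αLΔT = 23.7e-6 · 12000 · -147 = -41.81 mm.
The walls impose strain ε = −(-41.81)/12000 = 3.4839e-03; σ = Eε = 72000 · 3.4839e-03 = 250.8 MPa.
Wall reaction R = σ·A = 250.8·2090 = 524300 N = 524.3 kN.

524 kN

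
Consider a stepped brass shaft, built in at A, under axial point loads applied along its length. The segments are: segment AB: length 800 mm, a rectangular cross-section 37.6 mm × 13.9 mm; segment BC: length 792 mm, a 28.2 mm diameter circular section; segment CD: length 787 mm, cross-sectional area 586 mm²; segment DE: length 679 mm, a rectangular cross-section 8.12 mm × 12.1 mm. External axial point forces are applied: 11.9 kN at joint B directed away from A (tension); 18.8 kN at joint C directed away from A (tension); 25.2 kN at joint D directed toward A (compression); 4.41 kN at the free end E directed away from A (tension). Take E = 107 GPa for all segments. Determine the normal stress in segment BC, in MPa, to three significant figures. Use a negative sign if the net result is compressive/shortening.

Internal axial forces (sectioning from the free end, tension +): N_DE = 4.41 kN, N_CD = -20.79 kN, N_BC = -1.99 kN, N_AB = 9.91 kN.
A_BC = 624.6 mm².
σ_BC = N_BC/A_BC = -1990/624.6 = -3.186 MPa.

-3.19 MPa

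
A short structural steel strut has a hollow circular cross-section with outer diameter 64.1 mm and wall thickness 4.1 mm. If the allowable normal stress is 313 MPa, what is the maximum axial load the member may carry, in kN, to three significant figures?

242 kN

A = 772.8 mm².
P_max = σ_allow · A = 313 · 772.8 = 241900 N = 241.9 kN.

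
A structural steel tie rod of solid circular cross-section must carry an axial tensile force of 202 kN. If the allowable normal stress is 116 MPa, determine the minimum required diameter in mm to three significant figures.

47.1 mm

Required area A ≥ P/σ_allow = 202000/116 = 1741 mm².
For a solid circular section, d ≥ √(4A/π) = 47.09 mm.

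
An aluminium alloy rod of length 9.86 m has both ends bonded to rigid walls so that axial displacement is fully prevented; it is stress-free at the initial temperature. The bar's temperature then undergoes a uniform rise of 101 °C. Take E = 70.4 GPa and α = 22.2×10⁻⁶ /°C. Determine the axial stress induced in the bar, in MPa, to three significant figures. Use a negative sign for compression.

-158 MPa

Free thermal expansion αLΔT = 22.2e-6 · 9860 · 101 = 22.11 mm.
The walls impose strain ε = −(22.11)/9860 = -2.2422e-03; σ = Eε = 70400 · -2.2422e-03 = -157.9 MPa.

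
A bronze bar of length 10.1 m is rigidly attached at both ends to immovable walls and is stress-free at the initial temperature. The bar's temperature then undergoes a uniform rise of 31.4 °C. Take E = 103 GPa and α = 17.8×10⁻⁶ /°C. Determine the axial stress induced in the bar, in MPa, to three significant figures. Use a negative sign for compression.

-57.6 MPa

Free thermal expansion αLΔT = 17.8e-6 · 10100 · 31.4 = 5.645 mm.
The walls impose strain ε = −(5.645)/10100 = -5.5892e-04; σ = Eε = 103000 · -5.5892e-04 = -57.57 MPa.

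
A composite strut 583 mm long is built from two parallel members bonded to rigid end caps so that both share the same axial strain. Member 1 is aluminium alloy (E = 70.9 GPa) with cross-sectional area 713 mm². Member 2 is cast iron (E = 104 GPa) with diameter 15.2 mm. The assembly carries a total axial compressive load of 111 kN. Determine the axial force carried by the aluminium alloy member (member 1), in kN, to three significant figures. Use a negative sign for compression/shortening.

-80.8 kN

A_2 = 181.5 mm².
Equal strain + equilibrium ⇒ each member carries load in proportion to AE: A₁E₁ = 50550000 N, A₂E₂ = 18870000 N, ΣAE = 69420000 N.
F₁ = P·A₁E₁/ΣAE = -111000·50550000/69420000 = -80830 N.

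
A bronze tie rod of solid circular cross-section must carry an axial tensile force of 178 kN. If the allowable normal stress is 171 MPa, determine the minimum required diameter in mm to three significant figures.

36.4 mm

Required area A ≥ P/σ_allow = 178000/171 = 1041 mm².
For a solid circular section, d ≥ √(4A/π) = 36.41 mm.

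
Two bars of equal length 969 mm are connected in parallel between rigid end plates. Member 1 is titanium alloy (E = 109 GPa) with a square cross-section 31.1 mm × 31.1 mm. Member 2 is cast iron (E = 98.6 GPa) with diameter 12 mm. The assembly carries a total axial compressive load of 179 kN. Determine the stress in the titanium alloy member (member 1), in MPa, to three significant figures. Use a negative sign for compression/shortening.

-167 MPa

A_1 = 967.2 mm².
A_2 = 113.1 mm².
Equal strain + equilibrium ⇒ each member carries load in proportion to AE: A₁E₁ = 105400000 N, A₂E₂ = 11150000 N, ΣAE = 116600000 N.
σ₁ = P·E₁/ΣAE = -179000·109000/116600000 = -167.4 MPa.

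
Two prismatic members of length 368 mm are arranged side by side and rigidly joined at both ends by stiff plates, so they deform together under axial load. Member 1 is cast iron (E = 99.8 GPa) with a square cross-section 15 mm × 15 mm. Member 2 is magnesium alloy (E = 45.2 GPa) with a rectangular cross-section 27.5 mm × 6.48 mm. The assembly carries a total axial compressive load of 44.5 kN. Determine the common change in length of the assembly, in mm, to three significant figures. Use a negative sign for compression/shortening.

A_1 = 225 mm².
A_2 = 178.2 mm².
Equal strain + equilibrium ⇒ each member carries load in proportion to AE: A₁E₁ = 22460000 N, A₂E₂ = 8055000 N, ΣAE = 30510000 N.
δ = PL/ΣAE = -44500·368/30510000 = -0.5367 mm.

-0.537 mm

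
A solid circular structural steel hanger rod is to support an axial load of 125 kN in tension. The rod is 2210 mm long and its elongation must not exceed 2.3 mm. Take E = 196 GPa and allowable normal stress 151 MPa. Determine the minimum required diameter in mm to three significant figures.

32.5 mm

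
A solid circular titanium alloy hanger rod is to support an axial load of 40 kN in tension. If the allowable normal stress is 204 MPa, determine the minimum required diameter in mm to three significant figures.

Required area A ≥ P/σ_allow = 40000/204 = 196.1 mm².
For a solid circular section, d ≥ √(4A/π) = 15.8 mm.

15.8 mm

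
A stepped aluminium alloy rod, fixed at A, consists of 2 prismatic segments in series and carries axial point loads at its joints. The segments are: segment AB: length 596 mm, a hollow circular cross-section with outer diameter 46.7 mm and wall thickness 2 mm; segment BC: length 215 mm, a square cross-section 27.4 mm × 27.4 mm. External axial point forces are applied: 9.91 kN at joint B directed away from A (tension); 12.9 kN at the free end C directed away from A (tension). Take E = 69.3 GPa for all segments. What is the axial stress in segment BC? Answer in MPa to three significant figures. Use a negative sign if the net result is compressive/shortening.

17.2 MPa

Internal axial forces (sectioning from the free end, tension +): N_BC = 12.9 kN, N_AB = 22.81 kN.
A_BC = 750.8 mm².
σ_BC = N_BC/A_BC = 12900/750.8 = 17.18 MPa.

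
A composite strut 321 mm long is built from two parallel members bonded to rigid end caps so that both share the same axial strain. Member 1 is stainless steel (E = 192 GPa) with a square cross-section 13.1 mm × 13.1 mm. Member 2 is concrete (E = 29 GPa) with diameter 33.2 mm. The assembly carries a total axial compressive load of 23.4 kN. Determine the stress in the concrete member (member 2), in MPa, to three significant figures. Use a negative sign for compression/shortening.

-11.7 MPa

A_1 = 171.6 mm².
A_2 = 865.7 mm².
Equal strain + equilibrium ⇒ each member carries load in proportion to AE: A₁E₁ = 32950000 N, A₂E₂ = 25110000 N, ΣAE = 58050000 N.
σ₂ = P·E₂/ΣAE = -23400·29000/58050000 = -11.69 MPa.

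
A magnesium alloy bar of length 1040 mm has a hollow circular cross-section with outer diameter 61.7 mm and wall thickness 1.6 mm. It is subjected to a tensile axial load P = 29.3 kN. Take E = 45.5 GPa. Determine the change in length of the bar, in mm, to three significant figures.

2.22 mm

A = 302.1 mm².
δ_mech = NL/(AE) = 29300·1040/(302.1·45500) = 2.217 mm.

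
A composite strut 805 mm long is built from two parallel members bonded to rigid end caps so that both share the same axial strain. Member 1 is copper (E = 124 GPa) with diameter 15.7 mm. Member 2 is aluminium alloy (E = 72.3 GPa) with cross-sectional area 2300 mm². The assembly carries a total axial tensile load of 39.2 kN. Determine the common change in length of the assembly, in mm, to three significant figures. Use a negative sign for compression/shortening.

A_1 = 193.6 mm².
Equal strain + equilibrium ⇒ each member carries load in proportion to AE: A₁E₁ = 24010000 N, A₂E₂ = 166300000 N, ΣAE = 190300000 N.
δ = PL/ΣAE = 39200·805/190300000 = 0.1658 mm.

0.166 mm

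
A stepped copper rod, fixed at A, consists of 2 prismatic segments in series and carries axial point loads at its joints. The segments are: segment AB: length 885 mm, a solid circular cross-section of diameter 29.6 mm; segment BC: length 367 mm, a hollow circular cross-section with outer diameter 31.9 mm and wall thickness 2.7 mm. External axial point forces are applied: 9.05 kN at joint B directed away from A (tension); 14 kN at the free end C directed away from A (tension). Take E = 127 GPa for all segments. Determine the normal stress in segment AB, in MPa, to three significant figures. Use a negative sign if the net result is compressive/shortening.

Internal axial forces (sectioning from the free end, tension +): N_BC = 14 kN, N_AB = 23.05 kN.
A_AB = 688.1 mm².
σ_AB = N_AB/A_AB = 23050/688.1 = 33.5 MPa.

33.5 MPa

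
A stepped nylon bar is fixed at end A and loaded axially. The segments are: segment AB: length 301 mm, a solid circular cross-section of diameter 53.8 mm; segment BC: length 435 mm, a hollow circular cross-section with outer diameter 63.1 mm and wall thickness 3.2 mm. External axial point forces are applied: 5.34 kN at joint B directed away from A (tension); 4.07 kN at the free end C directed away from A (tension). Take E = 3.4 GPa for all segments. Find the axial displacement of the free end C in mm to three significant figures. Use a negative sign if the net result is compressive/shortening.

Internal axial forces (sectioning from the free end, tension +): N_BC = 4.07 kN, N_AB = 9.41 kN.
A_AB = 2273 mm².
A_BC = 602.2 mm².
δ_AB = 9410·301/(2273·3400) = 0.3665 mm
δ_BC = 4070·435/(602.2·3400) = 0.8647 mm
δ = Σδ_i = 1.231 mm.

1.23 mm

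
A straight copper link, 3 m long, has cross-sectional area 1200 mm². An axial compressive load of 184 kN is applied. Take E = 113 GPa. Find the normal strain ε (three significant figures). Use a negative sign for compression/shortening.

σ = N/A = -153.3 MPa; ε = σ/E = -153.3/113000 = -1.357e-03.

-0.00136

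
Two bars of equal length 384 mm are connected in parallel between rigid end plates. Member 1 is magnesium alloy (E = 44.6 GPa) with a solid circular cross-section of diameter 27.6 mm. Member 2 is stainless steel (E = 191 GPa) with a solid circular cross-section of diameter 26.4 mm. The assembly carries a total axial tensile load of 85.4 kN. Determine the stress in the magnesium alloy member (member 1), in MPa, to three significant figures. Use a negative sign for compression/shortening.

29.0 MPa

A_1 = 598.3 mm².
A_2 = 547.4 mm².
Equal strain + equilibrium ⇒ each member carries load in proportion to AE: A₁E₁ = 26680000 N, A₂E₂ = 104600000 N, ΣAE = 131200000 N.
σ₁ = P·E₁/ΣAE = 85400·44600/131200000 = 29.02 MPa.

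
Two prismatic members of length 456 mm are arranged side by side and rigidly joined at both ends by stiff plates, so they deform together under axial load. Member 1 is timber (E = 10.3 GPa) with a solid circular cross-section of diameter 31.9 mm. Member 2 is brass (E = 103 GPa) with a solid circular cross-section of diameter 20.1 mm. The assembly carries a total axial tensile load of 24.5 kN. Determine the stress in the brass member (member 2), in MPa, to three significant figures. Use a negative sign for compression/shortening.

61.7 MPa

A_1 = 799.2 mm².
A_2 = 317.3 mm².
Equal strain + equilibrium ⇒ each member carries load in proportion to AE: A₁E₁ = 8232000 N, A₂E₂ = 32680000 N, ΣAE = 40910000 N.
σ₂ = P·E₂/ΣAE = 24500·103000/40910000 = 61.68 MPa.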